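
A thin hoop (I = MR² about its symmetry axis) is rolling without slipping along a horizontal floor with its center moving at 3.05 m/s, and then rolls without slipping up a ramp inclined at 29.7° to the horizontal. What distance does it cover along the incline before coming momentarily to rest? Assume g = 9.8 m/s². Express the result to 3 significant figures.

d ≈ 1.92 m

The moment of inertia is MR², giving k ≡ I/(MR²) = 1.
Pure rolling means v = ωR; then KE = ½Mv² + ½I(v/R)² = ½(1+k)Mv² = Mv².
Setting this equal to Mgh gives the vertical rise h = (1+k)v₀²/(2g) = 2×3.05²/(2×9.8) = 0.9492 m.
The distance along the slope is d = h/sinθ = 0.9492/sin29.7° ≈ 1.92 m.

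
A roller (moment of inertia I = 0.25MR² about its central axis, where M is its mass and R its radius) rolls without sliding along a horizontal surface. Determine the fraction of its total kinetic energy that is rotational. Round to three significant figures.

For this body I = 0.25MR², i.e. k = I/(MR²) = 0.25.
Since ω = v/R, the translational part is ½Mv² and the rotational part is ½I(v/R)² = ½kMv²; the total is ½(1+k)Mv².
The rotational fraction is therefore k/(1+k) = 0.25/1.25 ≈ 0.200.

fraction ≈ 0.200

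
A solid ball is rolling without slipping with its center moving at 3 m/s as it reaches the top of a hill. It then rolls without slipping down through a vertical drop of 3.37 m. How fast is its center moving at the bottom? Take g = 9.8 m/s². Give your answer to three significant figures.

v ≈ 7.50 m/s

The moment of inertia is (2/5)MR², giving k ≡ I/(MR²) = 0.4.
Pure rolling means v = ωR; then KE = ½Mv² + ½I(v/R)² = ½(1+k)Mv² = (7/10)Mv².
Conserving energy between top and bottom: (7/10)Mv² = (7/10)Mv₀² + Mgh, hence v² = v₀² + 2gh/(1+k).
v = √(3² + 2×9.8×3.37/1.4) = √56.18 ≈ 7.50 m/s.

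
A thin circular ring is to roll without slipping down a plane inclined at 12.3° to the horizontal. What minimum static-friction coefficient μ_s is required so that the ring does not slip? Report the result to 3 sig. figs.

μ_min ≈ 0.109

The moment of inertia is MR², giving k ≡ I/(MR²) = 1.
Along the incline Mg sinθ − f = Ma, and torque about the center fR = Iα = kMR²(a/R) gives f = kMa.
These give a = g sinθ/(1+k) and the required friction f = kMg sinθ/(1+k).
With N = Mg cosθ, the no-slip condition f ≤ μN gives μ_min = f/N = k tanθ/(1+k).
μ_min = 1 × tan12.3° / 2 ≈ 0.109.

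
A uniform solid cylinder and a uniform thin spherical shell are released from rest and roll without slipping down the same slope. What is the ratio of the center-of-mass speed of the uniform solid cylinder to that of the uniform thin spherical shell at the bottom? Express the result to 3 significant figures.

Each satisfies Mgh = ½(1+k)Mv² with k = I/(MR²), so v ∝ 1/√(1+k).
For the uniform solid cylinder k = 0.5; for the uniform thin spherical shell k = 2/3.
v₁/v₂ = √((1+k₂)/(1+k₁)) = √(1.667/1.5) ≈ 1.05.

v_ratio ≈ 1.05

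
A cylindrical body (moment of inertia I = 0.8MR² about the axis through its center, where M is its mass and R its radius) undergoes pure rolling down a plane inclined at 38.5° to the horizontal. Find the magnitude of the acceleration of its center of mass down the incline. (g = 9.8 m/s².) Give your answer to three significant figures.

With I = 0.8MR², the ratio k = I/(MR²) is 0.8.
Newton's second law down the slope: Mg sinθ − f = Ma. The torque equation fR = Iα (with α = a/R) gives f = kMa.
Eliminating f: Mg sinθ = (1+k)Ma, so a = g sinθ/(1+k) = 9.8 × sin38.5° / 1.8 ≈ 3.39 m/s².

a ≈ 3.39 m/s²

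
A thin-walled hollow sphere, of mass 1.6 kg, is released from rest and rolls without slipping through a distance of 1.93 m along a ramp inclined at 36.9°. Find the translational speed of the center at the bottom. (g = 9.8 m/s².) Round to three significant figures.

v ≈ 3.69 m/s

For this body I = (2/3)MR², i.e. k = I/(MR²) = 2/3.
Rolling without slipping gives ω = v/R, so the total kinetic energy is ½Mv² + ½Iω² = ½(1+k)Mv² = (5/6)Mv².
The vertical drop is h = L sinθ = 1.93 × sin36.9° = 1.159 m.
Setting Mgh = (5/6)Mv² gives v = √(2gh/(1+k)) = √(2·9.8·1.159/1.667) ≈ 3.69 m/s.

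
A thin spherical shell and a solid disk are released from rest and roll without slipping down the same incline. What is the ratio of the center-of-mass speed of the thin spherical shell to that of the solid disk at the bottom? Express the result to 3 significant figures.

Each satisfies Mgh = ½(1+k)Mv² with k = I/(MR²), so v ∝ 1/√(1+k).
For the thin spherical shell k = 2/3; for the solid disk k = 0.5.
v₁/v₂ = √((1+k₂)/(1+k₁)) = √(1.5/1.667) ≈ 0.949.

v_ratio ≈ 0.949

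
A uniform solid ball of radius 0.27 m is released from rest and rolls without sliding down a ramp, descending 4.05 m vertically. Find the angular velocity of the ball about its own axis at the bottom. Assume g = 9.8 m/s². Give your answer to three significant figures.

Here I = (2/5)MR², so the shape factor k = I/(MR²) = 0.4.
Rolling without slipping gives ω = v/R, so the total kinetic energy is ½Mv² + ½Iω² = ½(1+k)Mv² = (7/10)Mv².
Energy conservation Mgh = ½(1+k)Mv² gives v = √(2gh/(1+k)) = √(2 × 9.8 × 4.05 / 1.4) = 7.53 m/s.
Then ω = v/R = 7.53 / 0.27 ≈ 27.9 rad/s.

ω ≈ 27.9 rad/s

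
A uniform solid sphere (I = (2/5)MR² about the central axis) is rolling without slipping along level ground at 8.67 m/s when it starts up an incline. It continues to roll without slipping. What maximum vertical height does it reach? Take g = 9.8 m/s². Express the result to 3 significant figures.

h ≈ 5.37 m

For this body I = (2/5)MR², i.e. k = I/(MR²) = 0.4.
The rolling condition ω = v/R makes the rotational term ½I(v/R)² = ½kMv², so KE_total = ½(1+k)Mv² = (7/10)Mv².
At the top the kinetic energy is zero, so (7/10)Mv₀² = Mgh.
Thus h = (1+k)v₀²/(2g) = 1.4 × 8.67² / (2 × 9.8) ≈ 5.37 m.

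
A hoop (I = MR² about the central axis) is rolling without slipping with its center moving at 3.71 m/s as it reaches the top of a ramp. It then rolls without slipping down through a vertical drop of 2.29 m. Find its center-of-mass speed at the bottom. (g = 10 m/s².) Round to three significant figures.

v ≈ 6.06 m/s

The moment of inertia is MR², giving k ≡ I/(MR²) = 1.
Rolling without slipping gives ω = v/R, so the total kinetic energy is ½Mv² + ½Iω² = ½(1+k)Mv² = Mv².
Energy conservation: Mv₀² + Mgh = Mv², so v² = v₀² + 2gh/(1+k).
v = √(3.71² + 2×10×2.29/2) = √36.66 ≈ 6.06 m/s.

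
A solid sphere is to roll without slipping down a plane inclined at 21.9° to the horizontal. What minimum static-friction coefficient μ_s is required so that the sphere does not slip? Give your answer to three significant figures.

With I = (2/5)MR², the ratio k = I/(MR²) is 0.4.
Translational: Mg sinθ − f = Ma. Rotational about the CM: fR = Iα = kMRa, so f = kMa.
These give a = g sinθ/(1+k) and the required friction f = kMg sinθ/(1+k).
With N = Mg cosθ, the no-slip condition f ≤ μN gives μ_min = f/N = k tanθ/(1+k).
μ_min = 0.4 × tan21.9° / 1.4 ≈ 0.115.

μ_min ≈ 0.115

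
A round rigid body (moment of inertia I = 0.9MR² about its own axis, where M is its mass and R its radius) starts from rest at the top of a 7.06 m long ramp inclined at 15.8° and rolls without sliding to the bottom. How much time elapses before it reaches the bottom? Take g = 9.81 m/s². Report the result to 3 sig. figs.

With I = 0.9MR², the ratio k = I/(MR²) is 0.9.
Newton's second law down the slope: Mg sinθ − f = Ma. The torque equation fR = Iα (with α = a/R) gives f = kMa.
Hence a = g sinθ/(1+k) = 9.81×sin15.8°/1.9 = 1.406 m/s².
Starting from rest, L = ½at², so t = √(2L/a) = √(2×7.06/1.406) ≈ 3.17 s.

t ≈ 3.17 s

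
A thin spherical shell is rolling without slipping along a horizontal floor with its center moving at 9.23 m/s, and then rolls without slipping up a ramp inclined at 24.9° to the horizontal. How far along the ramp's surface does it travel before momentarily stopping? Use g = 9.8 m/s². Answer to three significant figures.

d ≈ 17.2 m

With I = (2/3)MR², the ratio k = I/(MR²) is 2/3.
The rolling condition ω = v/R makes the rotational term ½I(v/R)² = ½kMv², so KE_total = ½(1+k)Mv² = (5/6)Mv².
Setting this equal to Mgh gives the vertical rise h = (1+k)v₀²/(2g) = 1.667×9.23²/(2×9.8) = 7.244 m.
The distance along the slope is d = h/sinθ = 7.244/sin24.9° ≈ 17.2 m.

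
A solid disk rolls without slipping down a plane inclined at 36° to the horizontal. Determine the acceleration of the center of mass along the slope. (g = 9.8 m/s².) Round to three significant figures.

For this body I = (1/2)MR², i.e. k = I/(MR²) = 0.5.
Along the incline Mg sinθ − f = Ma, and torque about the center fR = Iα = kMR²(a/R) gives f = kMa.
Eliminating f: Mg sinθ = (1+k)Ma, so a = g sinθ/(1+k) = 9.8 × sin36° / 1.5 ≈ 3.84 m/s².

a ≈ 3.84 m/s²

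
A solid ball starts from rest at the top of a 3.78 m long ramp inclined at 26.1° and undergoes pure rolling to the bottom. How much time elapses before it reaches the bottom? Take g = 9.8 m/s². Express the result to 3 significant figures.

t ≈ 1.57 s

Here I = (2/5)MR², so the shape factor k = I/(MR²) = 0.4.
Translational: Mg sinθ − f = Ma. Rotational about the CM: fR = Iα = kMRa, so f = kMa.
Hence a = g sinθ/(1+k) = 9.8×sin26.1°/1.4 = 3.08 m/s².
Starting from rest, L = ½at², so t = √(2L/a) = √(2×3.78/3.08) ≈ 1.57 s.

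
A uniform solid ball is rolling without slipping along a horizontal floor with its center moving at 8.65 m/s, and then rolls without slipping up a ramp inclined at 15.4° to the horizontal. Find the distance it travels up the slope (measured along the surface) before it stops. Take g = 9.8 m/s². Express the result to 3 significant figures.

d ≈ 20.1 m

For this body I = (2/5)MR², i.e. k = I/(MR²) = 0.4.
Since it rolls without slipping, ω = v/R and KE = ½Mv² + ½Iω² = ½(1+k)Mv² = (7/10)Mv².
Setting this equal to Mgh gives the vertical rise h = (1+k)v₀²/(2g) = 1.4×8.65²/(2×9.8) = 5.344 m.
Along the incline, d = h/sinθ = 5.344/sin15.4° ≈ 20.1 m.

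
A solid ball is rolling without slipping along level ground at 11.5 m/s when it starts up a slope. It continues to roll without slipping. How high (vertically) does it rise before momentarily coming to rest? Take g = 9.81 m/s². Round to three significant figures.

With I = (2/5)MR², the ratio k = I/(MR²) is 0.4.
The rolling condition ω = v/R makes the rotational term ½I(v/R)² = ½kMv², so KE_total = ½(1+k)Mv² = (7/10)Mv².
At the top the kinetic energy is zero, so (7/10)Mv₀² = Mgh.
Thus h = (1+k)v₀²/(2g) = 1.4 × 11.5² / (2 × 9.81) ≈ 9.44 m.

h ≈ 9.44 m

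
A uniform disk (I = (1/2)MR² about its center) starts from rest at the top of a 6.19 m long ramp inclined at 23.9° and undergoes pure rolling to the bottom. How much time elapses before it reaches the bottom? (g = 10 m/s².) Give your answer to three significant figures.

With I = (1/2)MR², the ratio k = I/(MR²) is 0.5.
Translational: Mg sinθ − f = Ma. Rotational about the CM: fR = Iα = kMRa, so f = kMa.
Hence a = g sinθ/(1+k) = 10×sin23.9°/1.5 = 2.701 m/s².
With constant a from rest, t = √(2L/a) = √(2·6.19/2.701) ≈ 2.14 s.

t ≈ 2.14 s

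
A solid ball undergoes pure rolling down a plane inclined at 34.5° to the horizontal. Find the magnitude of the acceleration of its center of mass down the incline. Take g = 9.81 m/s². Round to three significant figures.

Here I = (2/5)MR², so the shape factor k = I/(MR²) = 0.4.
Translational: Mg sinθ − f = Ma. Rotational about the CM: fR = Iα = kMRa, so f = kMa.
Eliminating f: Mg sinθ = (1+k)Ma, so a = g sinθ/(1+k) = 9.81 × sin34.5° / 1.4 ≈ 3.97 m/s².

a ≈ 3.97 m/s²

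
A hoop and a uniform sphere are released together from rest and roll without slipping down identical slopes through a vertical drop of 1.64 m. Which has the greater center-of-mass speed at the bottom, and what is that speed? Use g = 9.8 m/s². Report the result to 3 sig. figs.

For rolling without slipping, Mgh = ½(1+k)Mv² where k = I/(MR²), so v = √(2gh/(1+k)).
Hoop: k = 1, giving v = √(2×9.8×1.64/2) = 4.009 m/s.
Uniform sphere: k = 0.4, giving v = √(2×9.8×1.64/1.4) = 4.792 m/s.
The smaller k wins: the uniform sphere, at ≈ 4.79 m/s.

the uniform sphere, at v ≈ 4.79 m/s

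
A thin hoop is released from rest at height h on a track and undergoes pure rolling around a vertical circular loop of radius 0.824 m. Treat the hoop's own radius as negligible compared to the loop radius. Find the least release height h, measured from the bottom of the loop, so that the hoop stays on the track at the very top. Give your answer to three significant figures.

h_min ≈ 2.47 m

For this body I = MR², i.e. k = I/(MR²) = 1.
At the top, contact is just lost when gravity alone supplies the centripetal force: Mg = Mv_top²/r, i.e. v_top² = gr.
With ω = v/R, the kinetic energy at speed v is ½(1+k)Mv² = Mv².
Energy conservation from release (height h) to the top (height 2r): Mgh = Mg(2r) + M·gr.
Thus h_min = 2r + (1+k)r/2 = r(2 + 2/2) = 0.824 × 3 ≈ 2.47 m.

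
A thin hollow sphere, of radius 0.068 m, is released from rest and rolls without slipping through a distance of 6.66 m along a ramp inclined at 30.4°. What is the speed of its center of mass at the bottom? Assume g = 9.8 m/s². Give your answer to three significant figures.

Here I = (2/3)MR², so the shape factor k = I/(MR²) = 2/3.
Rolling without slipping gives ω = v/R, so the total kinetic energy is ½Mv² + ½Iω² = ½(1+k)Mv² = (5/6)Mv².
The vertical drop is h = L sinθ = 6.66 × sin30.4° = 3.37 m.
Energy conservation: Mgh = (5/6)Mv², so v = √(2gh/(1+k)) = √(2 × 9.8 × 3.37 / 1.667) ≈ 6.30 m/s.

v ≈ 6.30 m/s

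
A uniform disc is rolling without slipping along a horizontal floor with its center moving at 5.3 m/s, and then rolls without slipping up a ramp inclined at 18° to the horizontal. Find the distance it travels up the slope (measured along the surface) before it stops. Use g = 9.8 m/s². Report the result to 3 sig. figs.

d ≈ 6.96 m

The moment of inertia is (1/2)MR², giving k ≡ I/(MR²) = 0.5.
The rolling condition ω = v/R makes the rotational term ½I(v/R)² = ½kMv², so KE_total = ½(1+k)Mv² = (3/4)Mv².
Setting this equal to Mgh gives the vertical rise h = (1+k)v₀²/(2g) = 1.5×5.3²/(2×9.8) = 2.15 m.
Along the incline, d = h/sinθ = 2.15/sin18° ≈ 6.96 m.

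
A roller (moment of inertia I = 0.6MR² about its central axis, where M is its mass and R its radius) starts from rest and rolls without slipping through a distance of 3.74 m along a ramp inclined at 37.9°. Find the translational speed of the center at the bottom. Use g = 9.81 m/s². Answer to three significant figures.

v ≈ 5.31 m/s

With I = 0.6MR², the ratio k = I/(MR²) is 0.6.
Pure rolling means v = ωR; then KE = ½Mv² + ½I(v/R)² = ½(1+k)Mv² = (4/5)Mv².
The vertical drop is h = L sinθ = 3.74 × sin37.9° = 2.297 m.
Energy conservation: Mgh = (4/5)Mv², so v = √(2gh/(1+k)) = √(2 × 9.81 × 2.297 / 1.6) ≈ 5.31 m/s.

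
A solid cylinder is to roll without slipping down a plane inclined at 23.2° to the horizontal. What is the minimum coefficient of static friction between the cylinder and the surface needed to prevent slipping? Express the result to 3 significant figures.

Here I = (1/2)MR², so the shape factor k = I/(MR²) = 0.5.
Along the incline Mg sinθ − f = Ma, and torque about the center fR = Iα = kMR²(a/R) gives f = kMa.
These give a = g sinθ/(1+k) and the required friction f = kMg sinθ/(1+k).
With N = Mg cosθ, the no-slip condition f ≤ μN gives μ_min = f/N = k tanθ/(1+k).
μ_min = 0.5 × tan23.2° / 1.5 ≈ 0.143.

μ_min ≈ 0.143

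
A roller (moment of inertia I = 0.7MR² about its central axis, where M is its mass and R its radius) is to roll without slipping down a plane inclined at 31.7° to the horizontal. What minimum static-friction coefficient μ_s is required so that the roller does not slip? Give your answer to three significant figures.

μ_min ≈ 0.254

For this body I = 0.7MR², i.e. k = I/(MR²) = 0.7.
Along the incline Mg sinθ − f = Ma, and torque about the center fR = Iα = kMR²(a/R) gives f = kMa.
These give a = g sinθ/(1+k) and the required friction f = kMg sinθ/(1+k).
With N = Mg cosθ, the no-slip condition f ≤ μN gives μ_min = f/N = k tanθ/(1+k).
μ_min = 0.7 × tan31.7° / 1.7 ≈ 0.254.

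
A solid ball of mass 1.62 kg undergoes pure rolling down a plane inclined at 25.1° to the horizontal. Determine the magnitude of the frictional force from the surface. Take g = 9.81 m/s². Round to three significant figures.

f ≈ 1.93 N

For this body I = (2/5)MR², i.e. k = I/(MR²) = 0.4.
Translational: Mg sinθ − f = Ma. Rotational about the CM: fR = Iα = kMRa, so f = kMa.
Combining, a = g sinθ/(1+k) and f = kMa = kMg sinθ/(1+k).
f = 0.4 × 1.62 × 9.81 × sin25.1° / 1.4 ≈ 1.93 N.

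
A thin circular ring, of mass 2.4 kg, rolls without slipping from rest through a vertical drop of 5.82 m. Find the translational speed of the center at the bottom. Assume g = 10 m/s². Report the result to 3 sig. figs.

For this body I = MR², i.e. k = I/(MR²) = 1.
Since it rolls without slipping, ω = v/R and KE = ½Mv² + ½Iω² = ½(1+k)Mv² = Mv².
Setting Mgh = Mv² gives v = √(2gh/(1+k)) = √(2·10·5.82/2) ≈ 7.63 m/s.

v ≈ 7.63 m/s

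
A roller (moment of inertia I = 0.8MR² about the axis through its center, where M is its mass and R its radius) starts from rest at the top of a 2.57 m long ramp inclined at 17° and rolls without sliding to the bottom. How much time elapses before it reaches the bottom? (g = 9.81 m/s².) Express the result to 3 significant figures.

t ≈ 1.80 s

For this body I = 0.8MR², i.e. k = I/(MR²) = 0.8.
Newton's second law down the slope: Mg sinθ − f = Ma. The torque equation fR = Iα (with α = a/R) gives f = kMa.
Hence a = g sinθ/(1+k) = 9.81×sin17°/1.8 = 1.593 m/s².
With constant a from rest, t = √(2L/a) = √(2·2.57/1.593) ≈ 1.80 s.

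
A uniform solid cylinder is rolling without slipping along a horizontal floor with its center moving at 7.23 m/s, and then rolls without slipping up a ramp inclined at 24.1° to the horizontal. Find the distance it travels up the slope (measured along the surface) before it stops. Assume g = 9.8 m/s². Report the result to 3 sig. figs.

With I = (1/2)MR², the ratio k = I/(MR²) is 0.5.
Rolling without slipping gives ω = v/R, so the total kinetic energy is ½Mv² + ½Iω² = ½(1+k)Mv² = (3/4)Mv².
Setting this equal to Mgh gives the vertical rise h = (1+k)v₀²/(2g) = 1.5×7.23²/(2×9.8) = 4 m.
Along the incline, d = h/sinθ = 4/sin24.1° ≈ 9.80 m.

d ≈ 9.80 m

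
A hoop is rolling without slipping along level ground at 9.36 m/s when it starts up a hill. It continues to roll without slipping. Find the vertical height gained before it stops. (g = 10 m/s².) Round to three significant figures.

h ≈ 8.76 m

Here I = MR², so the shape factor k = I/(MR²) = 1.
Since it rolls without slipping, ω = v/R and KE = ½Mv² + ½Iω² = ½(1+k)Mv² = Mv².
All of this converts to potential energy at the highest point: Mv₀² = Mgh.
Thus h = (1+k)v₀²/(2g) = 2 × 9.36² / (2 × 10) ≈ 8.76 m.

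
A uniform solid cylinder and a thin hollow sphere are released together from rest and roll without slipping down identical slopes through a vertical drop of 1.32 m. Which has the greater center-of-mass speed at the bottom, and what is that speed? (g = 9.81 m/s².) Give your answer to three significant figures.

For rolling without slipping, Mgh = ½(1+k)Mv² where k = I/(MR²), so v = √(2gh/(1+k)).
Uniform solid cylinder: k = 0.5, giving v = √(2×9.81×1.32/1.5) = 4.155 m/s.
Thin hollow sphere: k = 2/3, giving v = √(2×9.81×1.32/1.667) = 3.942 m/s.
The smaller k wins: the uniform solid cylinder, at ≈ 4.16 m/s.

the uniform solid cylinder, at v ≈ 4.16 m/s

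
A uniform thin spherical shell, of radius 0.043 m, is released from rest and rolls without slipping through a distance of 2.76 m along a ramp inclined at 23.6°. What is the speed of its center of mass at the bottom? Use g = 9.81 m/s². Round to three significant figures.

For this body I = (2/3)MR², i.e. k = I/(MR²) = 2/3.
The rolling condition ω = v/R makes the rotational term ½I(v/R)² = ½kMv², so KE_total = ½(1+k)Mv² = (5/6)Mv².
The vertical drop is h = L sinθ = 2.76 × sin23.6° = 1.105 m.
Energy conservation: Mgh = (5/6)Mv², so v = √(2gh/(1+k)) = √(2 × 9.81 × 1.105 / 1.667) ≈ 3.61 m/s.

v ≈ 3.61 m/s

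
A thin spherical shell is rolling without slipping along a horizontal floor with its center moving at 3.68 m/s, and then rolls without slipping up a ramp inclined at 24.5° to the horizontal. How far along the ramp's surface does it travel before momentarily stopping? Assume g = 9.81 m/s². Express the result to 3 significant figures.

For this body I = (2/3)MR², i.e. k = I/(MR²) = 2/3.
The rolling condition ω = v/R makes the rotational term ½I(v/R)² = ½kMv², so KE_total = ½(1+k)Mv² = (5/6)Mv².
Setting this equal to Mgh gives the vertical rise h = (1+k)v₀²/(2g) = 1.667×3.68²/(2×9.81) = 1.15 m.
The distance along the slope is d = h/sinθ = 1.15/sin24.5° ≈ 2.77 m.

d ≈ 2.77 m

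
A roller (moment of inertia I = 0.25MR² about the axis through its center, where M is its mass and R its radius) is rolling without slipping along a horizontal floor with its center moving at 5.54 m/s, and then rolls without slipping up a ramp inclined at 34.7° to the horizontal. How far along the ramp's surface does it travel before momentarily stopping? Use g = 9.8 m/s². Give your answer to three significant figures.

With I = 0.25MR², the ratio k = I/(MR²) is 0.25.
The rolling condition ω = v/R makes the rotational term ½I(v/R)² = ½kMv², so KE_total = ½(1+k)Mv² = (5/8)Mv².
Setting this equal to Mgh gives the vertical rise h = (1+k)v₀²/(2g) = 1.25×5.54²/(2×9.8) = 1.957 m.
The distance along the slope is d = h/sinθ = 1.957/sin34.7° ≈ 3.44 m.

d ≈ 3.44 m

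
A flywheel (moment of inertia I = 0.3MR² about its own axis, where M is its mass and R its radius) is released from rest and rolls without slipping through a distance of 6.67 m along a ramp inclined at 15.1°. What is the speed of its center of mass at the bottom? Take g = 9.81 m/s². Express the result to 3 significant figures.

The moment of inertia is 0.3MR², giving k ≡ I/(MR²) = 0.3.
Pure rolling means v = ωR; then KE = ½Mv² + ½I(v/R)² = ½(1+k)Mv² = (13/20)Mv².
The vertical drop is h = L sinθ = 6.67 × sin15.1° = 1.738 m.
Energy conservation: Mgh = (13/20)Mv², so v = √(2gh/(1+k)) = √(2 × 9.81 × 1.738 / 1.3) ≈ 5.12 m/s.

v ≈ 5.12 m/s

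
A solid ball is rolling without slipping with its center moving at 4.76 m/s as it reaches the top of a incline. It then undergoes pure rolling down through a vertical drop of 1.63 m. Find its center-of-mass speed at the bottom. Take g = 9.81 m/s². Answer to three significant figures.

The moment of inertia is (2/5)MR², giving k ≡ I/(MR²) = 0.4.
Pure rolling means v = ωR; then KE = ½Mv² + ½I(v/R)² = ½(1+k)Mv² = (7/10)Mv².
Conserving energy between top and bottom: (7/10)Mv² = (7/10)Mv₀² + Mgh, hence v² = v₀² + 2gh/(1+k).
v = √(4.76² + 2×9.81×1.63/1.4) = √45.5 ≈ 6.75 m/s.

v ≈ 6.75 m/s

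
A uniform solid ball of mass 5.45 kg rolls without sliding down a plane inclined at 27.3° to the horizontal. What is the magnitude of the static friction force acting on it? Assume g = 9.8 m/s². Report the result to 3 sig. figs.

The moment of inertia is (2/5)MR², giving k ≡ I/(MR²) = 0.4.
Along the incline Mg sinθ − f = Ma, and torque about the center fR = Iα = kMR²(a/R) gives f = kMa.
Combining, a = g sinθ/(1+k) and f = kMa = kMg sinθ/(1+k).
f = 0.4 × 5.45 × 9.8 × sin27.3° / 1.4 ≈ 7.00 N.

f ≈ 7.00 N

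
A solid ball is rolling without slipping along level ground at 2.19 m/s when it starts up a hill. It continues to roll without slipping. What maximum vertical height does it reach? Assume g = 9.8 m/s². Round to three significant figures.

The moment of inertia is (2/5)MR², giving k ≡ I/(MR²) = 0.4.
Rolling without slipping gives ω = v/R, so the total kinetic energy is ½Mv² + ½Iω² = ½(1+k)Mv² = (7/10)Mv².
At the top the kinetic energy is zero, so (7/10)Mv₀² = Mgh.
Thus h = (1+k)v₀²/(2g) = 1.4 × 2.19² / (2 × 9.8) ≈ 0.343 m.

h ≈ 0.343 m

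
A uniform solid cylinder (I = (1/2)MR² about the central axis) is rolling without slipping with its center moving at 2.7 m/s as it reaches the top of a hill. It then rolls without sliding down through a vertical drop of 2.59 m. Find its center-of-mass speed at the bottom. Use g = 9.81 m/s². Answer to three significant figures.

Here I = (1/2)MR², so the shape factor k = I/(MR²) = 0.5.
Rolling without slipping gives ω = v/R, so the total kinetic energy is ½Mv² + ½Iω² = ½(1+k)Mv² = (3/4)Mv².
Conserving energy between top and bottom: (3/4)Mv² = (3/4)Mv₀² + Mgh, hence v² = v₀² + 2gh/(1+k).
v = √(2.7² + 2×9.81×2.59/1.5) = √41.17 ≈ 6.42 m/s.

v ≈ 6.42 m/s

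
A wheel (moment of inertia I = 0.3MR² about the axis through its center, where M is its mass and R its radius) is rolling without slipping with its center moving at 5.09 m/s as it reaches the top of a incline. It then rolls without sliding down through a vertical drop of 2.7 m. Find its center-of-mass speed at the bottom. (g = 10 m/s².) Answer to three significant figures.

v ≈ 8.21 m/s

With I = 0.3MR², the ratio k = I/(MR²) is 0.3.
The rolling condition ω = v/R makes the rotational term ½I(v/R)² = ½kMv², so KE_total = ½(1+k)Mv² = (13/20)Mv².
Energy conservation: (13/20)Mv₀² + Mgh = (13/20)Mv², so v² = v₀² + 2gh/(1+k).
v = √(5.09² + 2×10×2.7/1.3) = √67.45 ≈ 8.21 m/s.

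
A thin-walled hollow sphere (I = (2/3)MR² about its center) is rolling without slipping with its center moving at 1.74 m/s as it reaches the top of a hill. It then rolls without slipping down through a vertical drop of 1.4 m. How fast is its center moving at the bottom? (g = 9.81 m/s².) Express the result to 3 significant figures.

v ≈ 4.42 m/s

For this body I = (2/3)MR², i.e. k = I/(MR²) = 2/3.
Since it rolls without slipping, ω = v/R and KE = ½Mv² + ½Iω² = ½(1+k)Mv² = (5/6)Mv².
Energy conservation: (5/6)Mv₀² + Mgh = (5/6)Mv², so v² = v₀² + 2gh/(1+k).
v = √(1.74² + 2×9.81×1.4/1.667) = √19.51 ≈ 4.42 m/s.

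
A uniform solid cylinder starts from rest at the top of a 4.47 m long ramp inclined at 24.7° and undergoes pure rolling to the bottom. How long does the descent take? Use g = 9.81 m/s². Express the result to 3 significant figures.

For this body I = (1/2)MR², i.e. k = I/(MR²) = 0.5.
Along the incline Mg sinθ − f = Ma, and torque about the center fR = Iα = kMR²(a/R) gives f = kMa.
Hence a = g sinθ/(1+k) = 9.81×sin24.7°/1.5 = 2.733 m/s².
With constant a from rest, t = √(2L/a) = √(2·4.47/2.733) ≈ 1.81 s.

t ≈ 1.81 s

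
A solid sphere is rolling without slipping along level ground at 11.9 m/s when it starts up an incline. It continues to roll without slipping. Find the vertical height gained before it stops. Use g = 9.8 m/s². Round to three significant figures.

For this body I = (2/5)MR², i.e. k = I/(MR²) = 0.4.
Rolling without slipping gives ω = v/R, so the total kinetic energy is ½Mv² + ½Iω² = ½(1+k)Mv² = (7/10)Mv².
All of this converts to potential energy at the highest point: (7/10)Mv₀² = Mgh.
Thus h = (1+k)v₀²/(2g) = 1.4 × 11.9² / (2 × 9.8) ≈ 10.1 m.

h ≈ 10.1 m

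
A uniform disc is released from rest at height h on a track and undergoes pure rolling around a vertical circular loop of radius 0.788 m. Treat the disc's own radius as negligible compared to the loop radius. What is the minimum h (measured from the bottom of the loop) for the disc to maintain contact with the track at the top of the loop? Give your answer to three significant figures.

h_min ≈ 2.17 m

For this body I = (1/2)MR², i.e. k = I/(MR²) = 0.5.
At the top of the loop, the minimum-contact condition is Mg = Mv_top²/r, so v_top² = gr.
With ω = v/R, the kinetic energy at speed v is ½(1+k)Mv² = (3/4)Mv².
Energy conservation from release (height h) to the top (height 2r): Mgh = Mg(2r) + (3/4)M·gr.
Thus h_min = 2r + (1+k)r/2 = r(2 + 1.5/2) = 0.788 × 2.75 ≈ 2.17 m.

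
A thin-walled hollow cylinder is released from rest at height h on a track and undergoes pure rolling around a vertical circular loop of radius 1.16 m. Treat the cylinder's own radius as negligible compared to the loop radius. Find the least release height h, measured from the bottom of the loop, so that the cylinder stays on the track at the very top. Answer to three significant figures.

h_min ≈ 3.48 m

The moment of inertia is MR², giving k ≡ I/(MR²) = 1.
At the top, contact is just lost when gravity alone supplies the centripetal force: Mg = Mv_top²/r, i.e. v_top² = gr.
With ω = v/R, the kinetic energy at speed v is ½(1+k)Mv² = Mv².
Energy conservation from release (height h) to the top (height 2r): Mgh = Mg(2r) + M·gr.
Thus h_min = 2r + (1+k)r/2 = r(2 + 2/2) = 1.16 × 3 ≈ 3.48 m.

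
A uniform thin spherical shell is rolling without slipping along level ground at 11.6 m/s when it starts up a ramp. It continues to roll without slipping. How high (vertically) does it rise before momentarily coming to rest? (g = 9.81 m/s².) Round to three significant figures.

h ≈ 11.4 m

Here I = (2/3)MR², so the shape factor k = I/(MR²) = 2/3.
Since it rolls without slipping, ω = v/R and KE = ½Mv² + ½Iω² = ½(1+k)Mv² = (5/6)Mv².
All of this converts to potential energy at the highest point: (5/6)Mv₀² = Mgh.
Thus h = (1+k)v₀²/(2g) = 1.667 × 11.6² / (2 × 9.81) ≈ 11.4 m.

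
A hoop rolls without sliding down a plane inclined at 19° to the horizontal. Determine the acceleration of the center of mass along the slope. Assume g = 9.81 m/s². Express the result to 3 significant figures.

Here I = MR², so the shape factor k = I/(MR²) = 1.
Newton's second law down the slope: Mg sinθ − f = Ma. The torque equation fR = Iα (with α = a/R) gives f = kMa.
Eliminating f: Mg sinθ = (1+k)Ma, so a = g sinθ/(1+k) = 9.81 × sin19° / 2 ≈ 1.60 m/s².

a ≈ 1.60 m/s²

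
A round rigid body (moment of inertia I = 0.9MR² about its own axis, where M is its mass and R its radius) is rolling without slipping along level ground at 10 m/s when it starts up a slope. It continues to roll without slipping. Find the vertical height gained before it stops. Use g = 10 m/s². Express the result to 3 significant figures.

h ≈ 9.50 m

For this body I = 0.9MR², i.e. k = I/(MR²) = 0.9.
Pure rolling means v = ωR; then KE = ½Mv² + ½I(v/R)² = ½(1+k)Mv² = (19/20)Mv².
At the top the kinetic energy is zero, so (19/20)Mv₀² = Mgh.
Thus h = (1+k)v₀²/(2g) = 1.9 × 10² / (2 × 10) ≈ 9.50 m.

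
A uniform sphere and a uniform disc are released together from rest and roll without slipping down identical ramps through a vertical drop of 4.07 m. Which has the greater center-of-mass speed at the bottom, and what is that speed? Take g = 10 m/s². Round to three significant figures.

the uniform sphere, at v ≈ 7.63 m/s

For rolling without slipping, Mgh = ½(1+k)Mv² where k = I/(MR²), so v = √(2gh/(1+k)).
Uniform sphere: k = 0.4, giving v = √(2×10×4.07/1.4) = 7.625 m/s.
Uniform disc: k = 0.5, giving v = √(2×10×4.07/1.5) = 7.367 m/s.
The smaller k wins: the uniform sphere, at ≈ 7.63 m/s.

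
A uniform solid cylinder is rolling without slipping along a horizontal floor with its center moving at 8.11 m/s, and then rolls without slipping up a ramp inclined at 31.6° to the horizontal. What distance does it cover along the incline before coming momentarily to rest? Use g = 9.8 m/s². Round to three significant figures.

d ≈ 9.61 m

Here I = (1/2)MR², so the shape factor k = I/(MR²) = 0.5.
Pure rolling means v = ωR; then KE = ½Mv² + ½I(v/R)² = ½(1+k)Mv² = (3/4)Mv².
Setting this equal to Mgh gives the vertical rise h = (1+k)v₀²/(2g) = 1.5×8.11²/(2×9.8) = 5.034 m.
The distance along the slope is d = h/sinθ = 5.034/sin31.6° ≈ 9.61 m.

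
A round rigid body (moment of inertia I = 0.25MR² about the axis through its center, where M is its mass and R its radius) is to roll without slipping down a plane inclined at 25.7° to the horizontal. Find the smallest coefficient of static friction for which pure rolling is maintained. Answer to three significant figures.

The moment of inertia is 0.25MR², giving k ≡ I/(MR²) = 0.25.
Newton's second law down the slope: Mg sinθ − f = Ma. The torque equation fR = Iα (with α = a/R) gives f = kMa.
These give a = g sinθ/(1+k) and the required friction f = kMg sinθ/(1+k).
The normal force is N = Mg cosθ, so μ_min = f/N = k tanθ/(1+k).
μ_min = 0.25 × tan25.7° / 1.25 ≈ 0.0963.

μ_min ≈ 0.0963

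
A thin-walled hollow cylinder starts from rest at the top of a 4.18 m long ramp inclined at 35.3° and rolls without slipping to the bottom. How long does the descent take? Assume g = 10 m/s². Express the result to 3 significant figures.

t ≈ 1.70 s

The moment of inertia is MR², giving k ≡ I/(MR²) = 1.
Newton's second law down the slope: Mg sinθ − f = Ma. The torque equation fR = Iα (with α = a/R) gives f = kMa.
Hence a = g sinθ/(1+k) = 10×sin35.3°/2 = 2.889 m/s².
With constant a from rest, t = √(2L/a) = √(2·4.18/2.889) ≈ 1.70 s.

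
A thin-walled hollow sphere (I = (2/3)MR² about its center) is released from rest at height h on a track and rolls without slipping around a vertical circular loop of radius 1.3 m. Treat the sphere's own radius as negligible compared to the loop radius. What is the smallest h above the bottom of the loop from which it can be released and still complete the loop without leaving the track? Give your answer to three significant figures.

h_min ≈ 3.68 m

With I = (2/3)MR², the ratio k = I/(MR²) is 2/3.
At the top, contact is just lost when gravity alone supplies the centripetal force: Mg = Mv_top²/r, i.e. v_top² = gr.
With ω = v/R, the kinetic energy at speed v is ½(1+k)Mv² = (5/6)Mv².
Energy conservation from release (height h) to the top (height 2r): Mgh = Mg(2r) + (5/6)M·gr.
Thus h_min = 2r + (1+k)r/2 = r(2 + 1.667/2) = 1.3 × 2.833 ≈ 3.68 m.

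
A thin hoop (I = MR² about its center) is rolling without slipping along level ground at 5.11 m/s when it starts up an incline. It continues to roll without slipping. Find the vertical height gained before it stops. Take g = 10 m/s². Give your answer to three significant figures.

With I = MR², the ratio k = I/(MR²) is 1.
Since it rolls without slipping, ω = v/R and KE = ½Mv² + ½Iω² = ½(1+k)Mv² = Mv².
All of this converts to potential energy at the highest point: Mv₀² = Mgh.
Thus h = (1+k)v₀²/(2g) = 2 × 5.11² / (2 × 10) ≈ 2.61 m.

h ≈ 2.61 m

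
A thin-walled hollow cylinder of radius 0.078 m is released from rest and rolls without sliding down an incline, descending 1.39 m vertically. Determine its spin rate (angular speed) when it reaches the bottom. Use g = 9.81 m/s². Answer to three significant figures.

With I = MR², the ratio k = I/(MR²) is 1.
Pure rolling means v = ωR; then KE = ½Mv² + ½I(v/R)² = ½(1+k)Mv² = Mv².
Energy conservation Mgh = ½(1+k)Mv² gives v = √(2gh/(1+k)) = √(2 × 9.81 × 1.39 / 2) = 3.693 m/s.
The angular speed follows from ω = v/R = 3.693/0.078 ≈ 47.3 rad/s.

ω ≈ 47.3 rad/s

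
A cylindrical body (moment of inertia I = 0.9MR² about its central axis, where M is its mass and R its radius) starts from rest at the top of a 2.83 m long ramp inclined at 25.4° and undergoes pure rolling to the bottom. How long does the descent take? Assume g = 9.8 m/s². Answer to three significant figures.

For this body I = 0.9MR², i.e. k = I/(MR²) = 0.9.
Translational: Mg sinθ − f = Ma. Rotational about the CM: fR = Iα = kMRa, so f = kMa.
Hence a = g sinθ/(1+k) = 9.8×sin25.4°/1.9 = 2.212 m/s².
Starting from rest, L = ½at², so t = √(2L/a) = √(2×2.83/2.212) ≈ 1.60 s.

t ≈ 1.60 s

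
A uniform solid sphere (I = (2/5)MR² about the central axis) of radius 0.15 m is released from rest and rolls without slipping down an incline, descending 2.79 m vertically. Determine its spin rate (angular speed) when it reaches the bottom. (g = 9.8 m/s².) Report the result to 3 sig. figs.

ω ≈ 41.7 rad/s

With I = (2/5)MR², the ratio k = I/(MR²) is 0.4.
The rolling condition ω = v/R makes the rotational term ½I(v/R)² = ½kMv², so KE_total = ½(1+k)Mv² = (7/10)Mv².
Energy conservation Mgh = ½(1+k)Mv² gives v = √(2gh/(1+k)) = √(2 × 9.8 × 2.79 / 1.4) = 6.25 m/s.
The angular speed follows from ω = v/R = 6.25/0.15 ≈ 41.7 rad/s.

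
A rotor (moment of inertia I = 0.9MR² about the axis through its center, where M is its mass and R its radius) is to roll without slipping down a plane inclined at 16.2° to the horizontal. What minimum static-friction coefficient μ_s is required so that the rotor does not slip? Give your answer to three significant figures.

Here I = 0.9MR², so the shape factor k = I/(MR²) = 0.9.
Newton's second law down the slope: Mg sinθ − f = Ma. The torque equation fR = Iα (with α = a/R) gives f = kMa.
These give a = g sinθ/(1+k) and the required friction f = kMg sinθ/(1+k).
The normal force is N = Mg cosθ, so μ_min = f/N = k tanθ/(1+k).
μ_min = 0.9 × tan16.2° / 1.9 ≈ 0.138.

μ_min ≈ 0.138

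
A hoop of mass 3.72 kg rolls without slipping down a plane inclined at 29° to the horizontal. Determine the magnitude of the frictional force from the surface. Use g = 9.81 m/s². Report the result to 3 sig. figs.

f ≈ 8.85 N

The moment of inertia is MR², giving k ≡ I/(MR²) = 1.
Along the incline Mg sinθ − f = Ma, and torque about the center fR = Iα = kMR²(a/R) gives f = kMa.
Combining, a = g sinθ/(1+k) and f = kMa = kMg sinθ/(1+k).
f = 1 × 3.72 × 9.81 × sin29° / 2 ≈ 8.85 N.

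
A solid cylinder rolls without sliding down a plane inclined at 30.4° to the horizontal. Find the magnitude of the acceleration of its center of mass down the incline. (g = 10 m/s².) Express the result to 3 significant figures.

a ≈ 3.37 m/s²

With I = (1/2)MR², the ratio k = I/(MR²) is 0.5.
Newton's second law down the slope: Mg sinθ − f = Ma. The torque equation fR = Iα (with α = a/R) gives f = kMa.
Eliminating f: Mg sinθ = (1+k)Ma, so a = g sinθ/(1+k) = 10 × sin30.4° / 1.5 ≈ 3.37 m/s².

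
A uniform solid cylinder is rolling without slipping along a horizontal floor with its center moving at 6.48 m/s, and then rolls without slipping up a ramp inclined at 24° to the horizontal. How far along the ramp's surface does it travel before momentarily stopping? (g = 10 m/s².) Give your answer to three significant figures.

d ≈ 7.74 m

Here I = (1/2)MR², so the shape factor k = I/(MR²) = 0.5.
The rolling condition ω = v/R makes the rotational term ½I(v/R)² = ½kMv², so KE_total = ½(1+k)Mv² = (3/4)Mv².
Setting this equal to Mgh gives the vertical rise h = (1+k)v₀²/(2g) = 1.5×6.48²/(2×10) = 3.149 m.
Along the incline, d = h/sinθ = 3.149/sin24° ≈ 7.74 m.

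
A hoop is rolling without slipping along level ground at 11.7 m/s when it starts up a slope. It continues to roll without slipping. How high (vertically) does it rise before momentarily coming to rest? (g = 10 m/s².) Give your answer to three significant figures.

h ≈ 13.7 m

For this body I = MR², i.e. k = I/(MR²) = 1.
Rolling without slipping gives ω = v/R, so the total kinetic energy is ½Mv² + ½Iω² = ½(1+k)Mv² = Mv².
At the top the kinetic energy is zero, so Mv₀² = Mgh.
Thus h = (1+k)v₀²/(2g) = 2 × 11.7² / (2 × 10) ≈ 13.7 m.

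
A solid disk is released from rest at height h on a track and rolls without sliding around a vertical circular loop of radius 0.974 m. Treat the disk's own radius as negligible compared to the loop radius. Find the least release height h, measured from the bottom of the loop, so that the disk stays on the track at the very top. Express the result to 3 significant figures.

Here I = (1/2)MR², so the shape factor k = I/(MR²) = 0.5.
At the top of the loop, the minimum-contact condition is Mg = Mv_top²/r, so v_top² = gr.
With ω = v/R, the kinetic energy at speed v is ½(1+k)Mv² = (3/4)Mv².
Energy conservation from release (height h) to the top (height 2r): Mgh = Mg(2r) + (3/4)M·gr.
Thus h_min = 2r + (1+k)r/2 = r(2 + 1.5/2) = 0.974 × 2.75 ≈ 2.68 m.

h_min ≈ 2.68 m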